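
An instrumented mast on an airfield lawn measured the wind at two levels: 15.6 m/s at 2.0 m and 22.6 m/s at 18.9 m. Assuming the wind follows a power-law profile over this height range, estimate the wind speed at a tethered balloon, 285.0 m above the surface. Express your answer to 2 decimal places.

35.37 m/s

First find α: α = ln(V₂/V₁)/ln(z₂/z₁) = ln(22.6/15.6)/ln(18.9/2.0) = 0.37068/2.24601 = 0.1650
Extrapolate from 18.9 m to 285.0 m: V₃ = 22.6 × (285.0/18.9)^0.1650 = 22.6 × 1.5649 = 35.3661 m/s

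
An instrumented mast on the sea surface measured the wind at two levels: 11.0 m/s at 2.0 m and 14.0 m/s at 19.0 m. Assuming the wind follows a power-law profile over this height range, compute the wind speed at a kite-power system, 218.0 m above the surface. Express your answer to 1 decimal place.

First find α: α = ln(V₂/V₁)/ln(z₂/z₁) = ln(14.0/11.0)/ln(19.0/2.0) = 0.24116/2.25129 = 0.1071
Extrapolate from 19.0 m to 218.0 m: V₃ = 14.0 × (218.0/19.0)^0.1071 = 14.0 × 1.2987 = 18.1821 m/s

18.2 m/s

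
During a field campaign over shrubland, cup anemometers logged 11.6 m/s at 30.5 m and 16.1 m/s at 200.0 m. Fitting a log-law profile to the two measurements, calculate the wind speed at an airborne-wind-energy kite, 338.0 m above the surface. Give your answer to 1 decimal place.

17.4 m/s

Log law: V ∝ ln(z/z₀). From the pair, with r = V₁/V₂ = 0.72050,
ln z₀ = (ln z₁ − r·ln z₂)/(1 − r) = (3.4177 − 0.72050×5.2983)/0.27950 = -1.4300 → z₀ = 0.2393 m
V₃ = V₁ · ln(z₃/z₀)/ln(z₁/z₀) = 11.6 × 7.2531/4.8477 = 17.3556 m/s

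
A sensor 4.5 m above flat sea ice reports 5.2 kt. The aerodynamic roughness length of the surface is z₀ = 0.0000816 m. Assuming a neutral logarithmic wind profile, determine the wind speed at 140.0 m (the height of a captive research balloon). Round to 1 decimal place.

Log law: V(z) ∝ ln(z/z₀), so V₂/V₁ = ln(z₂/z₀) / ln(z₁/z₀).
ln(140.0/0.0000816) = 14.3553, ln(4.5/0.0000816) = 10.9178
V₂ = 5.2 × 14.3553/10.9178 = 5.2 × 1.3149 = 6.8373 kt

6.8 kt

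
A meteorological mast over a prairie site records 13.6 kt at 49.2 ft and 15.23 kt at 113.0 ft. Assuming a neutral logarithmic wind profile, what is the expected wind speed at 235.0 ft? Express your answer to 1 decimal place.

Log law: V ∝ ln(z/z₀). From the pair, with r = V₁/V₂ = 0.89297,
ln z₀ = (ln z₁ − r·ln z₂)/(1 − r) = (3.8959 − 0.89297×4.7274)/0.10703 = -3.0417 → z₀ = 0.04775 ft
V₃ = V₁ · ln(z₃/z₀)/ln(z₁/z₀) = 13.6 × 8.5013/6.9376 = 16.6653 kt

16.7 kt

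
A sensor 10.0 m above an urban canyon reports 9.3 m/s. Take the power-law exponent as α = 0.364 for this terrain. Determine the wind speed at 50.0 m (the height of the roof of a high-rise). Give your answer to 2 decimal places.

Power-law profile: V₂ = V₁ · (z₂/z₁)^α
V₂ = 9.3 × (50.0/10.0)^0.364 = 9.3 × (5.0000)^0.364
    = 9.3 × 1.7965 = 16.7074 m/s

16.71 m/s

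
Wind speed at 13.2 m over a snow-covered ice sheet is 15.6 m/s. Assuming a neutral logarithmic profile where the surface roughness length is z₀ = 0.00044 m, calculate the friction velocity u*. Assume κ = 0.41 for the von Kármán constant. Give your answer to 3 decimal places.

u* ≈ 0.620 m/s

Log law: V(z) = (u*/κ) · ln(z/z₀) ⇒ u* = κ · V / ln(z/z₀)
u* = 0.41 × 15.6 / ln(13.2/0.00044) = 0.41 × 15.6 / 10.3090
   = 6.3960 / 10.3090 = 0.6204 m/s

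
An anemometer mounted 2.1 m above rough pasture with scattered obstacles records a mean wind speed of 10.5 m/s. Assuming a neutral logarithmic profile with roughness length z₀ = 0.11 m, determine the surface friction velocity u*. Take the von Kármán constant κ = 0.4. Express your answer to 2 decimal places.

u* ≈ 1.42 m/s

Log law: V(z) = (u*/κ) · ln(z/z₀) ⇒ u* = κ · V / ln(z/z₀)
u* = 0.4 × 10.5 / ln(2.1/0.11) = 0.4 × 10.5 / 2.9492
   = 4.2000 / 2.9492 = 1.4241 m/s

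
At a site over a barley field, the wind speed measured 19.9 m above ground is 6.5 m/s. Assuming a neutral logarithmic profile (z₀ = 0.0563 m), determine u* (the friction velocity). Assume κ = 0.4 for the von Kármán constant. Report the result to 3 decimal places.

Log law: V(z) = (u*/κ) · ln(z/z₀) ⇒ u* = κ · V / ln(z/z₀)
u* = 0.4 × 6.5 / ln(19.9/0.0563) = 0.4 × 6.5 / 5.8678
   = 2.6000 / 5.8678 = 0.4431 m/s

u* ≈ 0.443 m/s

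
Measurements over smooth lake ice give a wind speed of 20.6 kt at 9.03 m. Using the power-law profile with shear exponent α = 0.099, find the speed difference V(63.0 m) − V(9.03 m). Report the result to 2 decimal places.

Power law: V₂ = V₁ · (z₂/z₁)^α = 20.6 × (6.9767)^0.099 = 24.9683 kt
ΔV = 24.9683 − 20.6 = 4.3683 kt

4.37 kt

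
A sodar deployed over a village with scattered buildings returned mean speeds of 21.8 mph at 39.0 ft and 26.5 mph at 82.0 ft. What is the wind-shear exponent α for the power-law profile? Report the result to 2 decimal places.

Power law: V₂/V₁ = (z₂/z₁)^α ⇒ α = ln(V₂/V₁) / ln(z₂/z₁)
α = ln(26.5/21.8) / ln(82.0/39.0) = ln(1.2156) / ln(2.1026)
  = 0.19523 / 0.74316 = 0.26271

α ≈ 0.26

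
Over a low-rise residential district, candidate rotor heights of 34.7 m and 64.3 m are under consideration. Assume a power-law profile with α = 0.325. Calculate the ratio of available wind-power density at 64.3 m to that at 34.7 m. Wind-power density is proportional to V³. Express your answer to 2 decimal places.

Speed ratio: V_B/V_A = (z_B/z_A)^α = (64.3/34.7)^0.325 = (1.8530)^0.325 = 1.22197
Power-density ratio: P_B/P_A = (V_B/V_A)³ = (1.22197)³ = 1.82467

1.82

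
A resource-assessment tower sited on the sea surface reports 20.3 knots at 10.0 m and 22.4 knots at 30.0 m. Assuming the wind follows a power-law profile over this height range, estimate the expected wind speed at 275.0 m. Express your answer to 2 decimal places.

27.32 knots

First find α: α = ln(V₂/V₁)/ln(z₂/z₁) = ln(22.4/20.3)/ln(30.0/10.0) = 0.09844/1.09861 = 0.0896
Extrapolate from 30.0 m to 275.0 m: V₃ = 22.4 × (275.0/30.0)^0.0896 = 22.4 × 1.2196 = 27.3191 knots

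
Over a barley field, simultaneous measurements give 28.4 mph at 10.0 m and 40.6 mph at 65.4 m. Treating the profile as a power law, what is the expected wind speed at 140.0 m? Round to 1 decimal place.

First find α: α = ln(V₂/V₁)/ln(z₂/z₁) = ln(40.6/28.4)/ln(65.4/10.0) = 0.35738/1.87794 = 0.1903
Extrapolate from 65.4 m to 140.0 m: V₃ = 40.6 × (140.0/65.4)^0.1903 = 40.6 × 1.1559 = 46.9279 mph

46.9 mph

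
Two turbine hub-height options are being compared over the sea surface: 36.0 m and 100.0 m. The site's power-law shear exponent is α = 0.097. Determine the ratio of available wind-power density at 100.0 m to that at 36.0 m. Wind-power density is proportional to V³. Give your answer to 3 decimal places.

Speed ratio: V_B/V_A = (z_B/z_A)^α = (100.0/36.0)^0.097 = (2.7778)^0.097 = 1.10418
Power-density ratio: P_B/P_A = (V_B/V_A)³ = (1.10418)³ = 1.34622

1.346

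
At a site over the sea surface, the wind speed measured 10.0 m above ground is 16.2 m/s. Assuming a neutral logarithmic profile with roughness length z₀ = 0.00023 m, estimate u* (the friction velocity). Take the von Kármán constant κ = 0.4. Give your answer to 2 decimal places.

Log law: V(z) = (u*/κ) · ln(z/z₀) ⇒ u* = κ · V / ln(z/z₀)
u* = 0.4 × 16.2 / ln(10.0/0.00023) = 0.4 × 16.2 / 10.6800
   = 6.4800 / 10.6800 = 0.6067 m/s

u* ≈ 0.61 m/s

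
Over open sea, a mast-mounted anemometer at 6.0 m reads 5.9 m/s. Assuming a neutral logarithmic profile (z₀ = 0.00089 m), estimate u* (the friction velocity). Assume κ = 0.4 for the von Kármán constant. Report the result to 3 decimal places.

u* ≈ 0.268 m/s

Log law: V(z) = (u*/κ) · ln(z/z₀) ⇒ u* = κ · V / ln(z/z₀)
u* = 0.4 × 5.9 / ln(6.0/0.00089) = 0.4 × 5.9 / 8.8160
   = 2.3600 / 8.8160 = 0.2677 m/s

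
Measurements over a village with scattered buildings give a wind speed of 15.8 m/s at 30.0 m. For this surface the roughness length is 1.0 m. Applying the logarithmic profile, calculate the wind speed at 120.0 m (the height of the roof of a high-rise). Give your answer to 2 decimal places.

Log law: V(z) ∝ ln(z/z₀), so V₂/V₁ = ln(z₂/z₀) / ln(z₁/z₀).
ln(120.0/1.0) = 4.7875, ln(30.0/1.0) = 3.4012
V₂ = 15.8 × 4.7875/3.4012 = 15.8 × 1.4076 = 22.2399 m/s

22.24 m/s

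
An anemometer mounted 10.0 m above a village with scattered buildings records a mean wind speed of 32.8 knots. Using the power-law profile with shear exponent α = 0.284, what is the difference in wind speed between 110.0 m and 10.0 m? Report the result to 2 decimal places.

Power law: V₂ = V₁ · (z₂/z₁)^α = 32.8 × (11.0000)^0.284 = 64.8081 knots
ΔV = 64.8081 − 32.8 = 32.0081 knots

32.01 knots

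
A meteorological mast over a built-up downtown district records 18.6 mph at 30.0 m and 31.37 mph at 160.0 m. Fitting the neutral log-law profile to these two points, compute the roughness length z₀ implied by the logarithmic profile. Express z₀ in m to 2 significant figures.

z₀ ≈ 2.6 m

Log law: V(z) ∝ ln(z/z₀). With r = V₁/V₂ = 18.6/31.37 = 0.59292,
r · ln(z₂/z₀) = ln(z₁/z₀) ⇒ ln z₀ = (ln z₁ − r·ln z₂)/(1 − r)
ln z₀ = (3.40120 − 0.59292×5.07517) / 0.40708 = 0.9630
z₀ = exp(0.9630) = 2.620 m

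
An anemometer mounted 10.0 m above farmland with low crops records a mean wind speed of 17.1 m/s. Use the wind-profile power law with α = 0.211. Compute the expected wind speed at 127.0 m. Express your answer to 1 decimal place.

29.2 m/s

Power-law profile: V₂ = V₁ · (z₂/z₁)^α
V₂ = 17.1 × (127.0/10.0)^0.211 = 17.1 × (12.7000)^0.211
    = 17.1 × 1.7096 = 29.2347 m/s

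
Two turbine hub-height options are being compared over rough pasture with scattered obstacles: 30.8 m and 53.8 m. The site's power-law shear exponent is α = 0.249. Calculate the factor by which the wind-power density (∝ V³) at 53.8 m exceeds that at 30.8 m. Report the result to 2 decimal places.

1.52

Speed ratio: V_B/V_A = (z_B/z_A)^α = (53.8/30.8)^0.249 = (1.7468)^0.249 = 1.14899
Power-density ratio: P_B/P_A = (V_B/V_A)³ = (1.14899)³ = 1.51687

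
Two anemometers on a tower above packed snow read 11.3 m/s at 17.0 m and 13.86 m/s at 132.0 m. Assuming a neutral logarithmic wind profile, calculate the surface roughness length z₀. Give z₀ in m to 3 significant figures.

Log law: V(z) ∝ ln(z/z₀). With r = V₁/V₂ = 11.3/13.86 = 0.81530,
r · ln(z₂/z₀) = ln(z₁/z₀) ⇒ ln z₀ = (ln z₁ − r·ln z₂)/(1 − r)
ln z₀ = (2.83321 − 0.81530×4.88280) / 0.18470 = -6.2138
z₀ = exp(-6.2138) = 0.002002 m

z₀ ≈ 0.00200 m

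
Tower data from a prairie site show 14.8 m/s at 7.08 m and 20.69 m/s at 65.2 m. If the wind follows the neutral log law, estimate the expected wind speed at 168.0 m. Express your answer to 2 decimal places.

23.20 m/s

Log law: V ∝ ln(z/z₀). From the pair, with r = V₁/V₂ = 0.71532,
ln z₀ = (ln z₁ − r·ln z₂)/(1 − r) = (1.9573 − 0.71532×4.1775)/0.28468 = -3.6215 → z₀ = 0.02674 m
V₃ = V₁ · ln(z₃/z₀)/ln(z₁/z₀) = 14.8 × 8.7454/5.5787 = 23.2010 m/s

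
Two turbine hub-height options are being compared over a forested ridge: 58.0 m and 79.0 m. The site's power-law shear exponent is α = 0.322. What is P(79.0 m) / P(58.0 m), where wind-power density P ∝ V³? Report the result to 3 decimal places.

1.348

Speed ratio: V_B/V_A = (z_B/z_A)^α = (79.0/58.0)^0.322 = (1.3621)^0.322 = 1.10462
Power-density ratio: P_B/P_A = (V_B/V_A)³ = (1.10462)³ = 1.34783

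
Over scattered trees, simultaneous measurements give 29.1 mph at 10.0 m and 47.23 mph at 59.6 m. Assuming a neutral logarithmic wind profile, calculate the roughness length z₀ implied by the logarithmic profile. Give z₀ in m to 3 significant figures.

z₀ ≈ 0.570 m

Log law: V(z) ∝ ln(z/z₀). With r = V₁/V₂ = 29.1/47.23 = 0.61613,
r · ln(z₂/z₀) = ln(z₁/z₀) ⇒ ln z₀ = (ln z₁ − r·ln z₂)/(1 − r)
ln z₀ = (2.30259 − 0.61613×4.08766) / 0.38387 = -0.5626
z₀ = exp(-0.5626) = 0.5697 m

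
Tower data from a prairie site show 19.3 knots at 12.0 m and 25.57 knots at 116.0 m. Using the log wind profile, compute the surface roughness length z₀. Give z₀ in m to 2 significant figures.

Log law: V(z) ∝ ln(z/z₀). With r = V₁/V₂ = 19.3/25.57 = 0.75479,
r · ln(z₂/z₀) = ln(z₁/z₀) ⇒ ln z₀ = (ln z₁ − r·ln z₂)/(1 − r)
ln z₀ = (2.48491 − 0.75479×4.75359) / 0.24521 = -4.4984
z₀ = exp(-4.4984) = 0.01113 m

z₀ ≈ 0.011 m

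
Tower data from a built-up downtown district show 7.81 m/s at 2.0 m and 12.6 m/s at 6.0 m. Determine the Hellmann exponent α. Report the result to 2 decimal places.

α ≈ 0.44

Power law: V₂/V₁ = (z₂/z₁)^α ⇒ α = ln(V₂/V₁) / ln(z₂/z₁)
α = ln(12.6/7.81) / ln(6.0/2.0) = ln(1.6133) / ln(3.0000)
  = 0.47829 / 1.09861 = 0.43536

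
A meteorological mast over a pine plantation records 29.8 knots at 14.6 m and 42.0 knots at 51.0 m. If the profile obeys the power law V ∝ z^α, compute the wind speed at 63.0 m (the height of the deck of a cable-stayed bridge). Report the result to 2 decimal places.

44.51 knots

First find α: α = ln(V₂/V₁)/ln(z₂/z₁) = ln(42.0/29.8)/ln(51.0/14.6) = 0.34316/1.25080 = 0.2744
Extrapolate from 51.0 m to 63.0 m: V₃ = 42.0 × (63.0/51.0)^0.2744 = 42.0 × 1.0597 = 44.5068 knots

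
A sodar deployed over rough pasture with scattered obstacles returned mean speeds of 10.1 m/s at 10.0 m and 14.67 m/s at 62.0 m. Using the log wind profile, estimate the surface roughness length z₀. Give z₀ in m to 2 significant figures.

Log law: V(z) ∝ ln(z/z₀). With r = V₁/V₂ = 10.1/14.67 = 0.68848,
r · ln(z₂/z₀) = ln(z₁/z₀) ⇒ ln z₀ = (ln z₁ − r·ln z₂)/(1 − r)
ln z₀ = (2.30259 − 0.68848×4.12713) / 0.31152 = -1.7298
z₀ = exp(-1.7298) = 0.1773 m

z₀ ≈ 0.18 m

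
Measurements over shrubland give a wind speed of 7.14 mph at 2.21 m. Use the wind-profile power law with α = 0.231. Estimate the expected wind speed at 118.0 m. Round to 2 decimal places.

Power-law profile: V₂ = V₁ · (z₂/z₁)^α
V₂ = 7.14 × (118.0/2.21)^0.231 = 7.14 × (53.3937)^0.231
    = 7.14 × 2.5064 = 17.8957 mph

17.90 mph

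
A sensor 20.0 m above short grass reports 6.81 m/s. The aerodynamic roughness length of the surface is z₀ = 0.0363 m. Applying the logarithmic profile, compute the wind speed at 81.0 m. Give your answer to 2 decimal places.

8.32 m/s

Log law: V(z) ∝ ln(z/z₀), so V₂/V₁ = ln(z₂/z₀) / ln(z₁/z₀).
ln(81.0/0.0363) = 7.7104, ln(20.0/0.0363) = 6.3117
V₂ = 6.81 × 7.7104/6.3117 = 6.81 × 1.2216 = 8.3192 m/s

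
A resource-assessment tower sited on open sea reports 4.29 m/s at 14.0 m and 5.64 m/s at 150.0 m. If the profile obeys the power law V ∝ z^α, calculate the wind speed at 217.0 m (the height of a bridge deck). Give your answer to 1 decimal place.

5.9 m/s

First find α: α = ln(V₂/V₁)/ln(z₂/z₁) = ln(5.64/4.29)/ln(150.0/14.0) = 0.27360/2.37158 = 0.1154
Extrapolate from 150.0 m to 217.0 m: V₃ = 5.64 × (217.0/150.0)^0.1154 = 5.64 × 1.0435 = 5.8855 m/s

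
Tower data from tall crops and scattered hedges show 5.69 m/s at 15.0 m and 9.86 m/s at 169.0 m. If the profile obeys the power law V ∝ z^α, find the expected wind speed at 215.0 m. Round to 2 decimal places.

10.41 m/s

First find α: α = ln(V₂/V₁)/ln(z₂/z₁) = ln(9.86/5.69)/ln(169.0/15.0) = 0.54978/2.42185 = 0.2270
Extrapolate from 169.0 m to 215.0 m: V₃ = 9.86 × (215.0/169.0)^0.2270 = 9.86 × 1.0562 = 10.4138 m/s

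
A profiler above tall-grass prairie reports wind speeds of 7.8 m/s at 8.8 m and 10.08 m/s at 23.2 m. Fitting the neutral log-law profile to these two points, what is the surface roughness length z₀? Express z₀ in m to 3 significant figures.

Log law: V(z) ∝ ln(z/z₀). With r = V₁/V₂ = 7.8/10.08 = 0.77381,
r · ln(z₂/z₀) = ln(z₁/z₀) ⇒ ln z₀ = (ln z₁ − r·ln z₂)/(1 − r)
ln z₀ = (2.17475 − 0.77381×3.14415) / 0.22619 = -1.1416
z₀ = exp(-1.1416) = 0.3193 m

z₀ ≈ 0.319 m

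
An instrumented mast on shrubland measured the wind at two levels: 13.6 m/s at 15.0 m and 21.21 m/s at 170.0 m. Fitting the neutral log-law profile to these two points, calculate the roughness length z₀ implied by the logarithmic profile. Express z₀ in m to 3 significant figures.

Log law: V(z) ∝ ln(z/z₀). With r = V₁/V₂ = 13.6/21.21 = 0.64121,
r · ln(z₂/z₀) = ln(z₁/z₀) ⇒ ln z₀ = (ln z₁ − r·ln z₂)/(1 − r)
ln z₀ = (2.70805 − 0.64121×5.13580) / 0.35879 = -1.6306
z₀ = exp(-1.6306) = 0.1958 m

z₀ ≈ 0.196 m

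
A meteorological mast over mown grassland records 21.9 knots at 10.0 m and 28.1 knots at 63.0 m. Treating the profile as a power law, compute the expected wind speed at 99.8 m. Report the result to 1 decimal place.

First find α: α = ln(V₂/V₁)/ln(z₂/z₁) = ln(28.1/21.9)/ln(63.0/10.0) = 0.24928/1.84055 = 0.1354
Extrapolate from 63.0 m to 99.8 m: V₃ = 28.1 × (99.8/63.0)^0.1354 = 28.1 × 1.0643 = 29.9065 knots

29.9 knots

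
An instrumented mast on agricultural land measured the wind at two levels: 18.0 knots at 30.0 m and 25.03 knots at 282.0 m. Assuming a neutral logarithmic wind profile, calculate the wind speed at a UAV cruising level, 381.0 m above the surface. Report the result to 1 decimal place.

26.0 knots

Log law: V ∝ ln(z/z₀). From the pair, with r = V₁/V₂ = 0.71914,
ln z₀ = (ln z₁ − r·ln z₂)/(1 − r) = (3.4012 − 0.71914×5.6419)/0.28086 = -2.3360 → z₀ = 0.09671 m
V₃ = V₁ · ln(z₃/z₀)/ln(z₁/z₀) = 18.0 × 8.2788/5.7372 = 25.9740 knots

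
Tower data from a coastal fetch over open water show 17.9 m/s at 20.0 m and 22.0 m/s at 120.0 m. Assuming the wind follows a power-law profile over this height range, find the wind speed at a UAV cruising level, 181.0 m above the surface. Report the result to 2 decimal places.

First find α: α = ln(V₂/V₁)/ln(z₂/z₁) = ln(22.0/17.9)/ln(120.0/20.0) = 0.20624/1.79176 = 0.1151
Extrapolate from 120.0 m to 181.0 m: V₃ = 22.0 × (181.0/120.0)^0.1151 = 22.0 × 1.0484 = 23.0658 m/s

23.07 m/s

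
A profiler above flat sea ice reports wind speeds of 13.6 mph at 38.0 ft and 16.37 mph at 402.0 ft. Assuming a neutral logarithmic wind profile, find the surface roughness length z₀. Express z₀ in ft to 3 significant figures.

Log law: V(z) ∝ ln(z/z₀). With r = V₁/V₂ = 13.6/16.37 = 0.83079,
r · ln(z₂/z₀) = ln(z₁/z₀) ⇒ ln z₀ = (ln z₁ − r·ln z₂)/(1 − r)
ln z₀ = (3.63759 − 0.83079×5.99645) / 0.16921 = -7.9438
z₀ = exp(-7.9438) = 0.0003548 ft

z₀ ≈ 0.000355 ft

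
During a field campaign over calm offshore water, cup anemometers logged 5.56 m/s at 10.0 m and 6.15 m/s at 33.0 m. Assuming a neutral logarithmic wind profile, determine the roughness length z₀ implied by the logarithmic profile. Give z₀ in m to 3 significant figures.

z₀ ≈ 0.000130 m

Log law: V(z) ∝ ln(z/z₀). With r = V₁/V₂ = 5.56/6.15 = 0.90407,
r · ln(z₂/z₀) = ln(z₁/z₀) ⇒ ln z₀ = (ln z₁ − r·ln z₂)/(1 − r)
ln z₀ = (2.30259 − 0.90407×3.49651) / 0.09593 = -8.9486
z₀ = exp(-8.9486) = 0.0001299 m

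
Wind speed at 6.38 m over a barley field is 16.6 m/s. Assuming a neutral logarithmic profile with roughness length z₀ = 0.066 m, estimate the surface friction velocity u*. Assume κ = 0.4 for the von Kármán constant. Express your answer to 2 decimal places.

Log law: V(z) = (u*/κ) · ln(z/z₀) ⇒ u* = κ · V / ln(z/z₀)
u* = 0.4 × 16.6 / ln(6.38/0.066) = 0.4 × 16.6 / 4.5713
   = 6.6400 / 4.5713 = 1.4526 m/s

u* ≈ 1.45 m/s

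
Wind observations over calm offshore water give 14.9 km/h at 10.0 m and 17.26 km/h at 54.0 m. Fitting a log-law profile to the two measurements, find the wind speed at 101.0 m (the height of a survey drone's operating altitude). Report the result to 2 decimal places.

Log law: V ∝ ln(z/z₀). From the pair, with r = V₁/V₂ = 0.86327,
ln z₀ = (ln z₁ − r·ln z₂)/(1 − r) = (2.3026 − 0.86327×3.9890)/0.13673 = -8.3446 → z₀ = 0.0002377 m
V₃ = V₁ · ln(z₃/z₀)/ln(z₁/z₀) = 14.9 × 12.9597/10.6472 = 18.1362 km/h

18.14 km/h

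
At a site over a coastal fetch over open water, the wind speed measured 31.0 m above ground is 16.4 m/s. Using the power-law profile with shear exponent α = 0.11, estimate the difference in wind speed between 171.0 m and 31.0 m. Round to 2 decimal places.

3.39 m/s

Power law: V₂ = V₁ · (z₂/z₁)^α = 16.4 × (5.5161)^0.11 = 19.7890 m/s
ΔV = 19.7890 − 16.4 = 3.3890 m/s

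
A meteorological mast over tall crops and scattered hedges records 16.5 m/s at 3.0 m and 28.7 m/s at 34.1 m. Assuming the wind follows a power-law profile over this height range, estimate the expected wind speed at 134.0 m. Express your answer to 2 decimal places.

First find α: α = ln(V₂/V₁)/ln(z₂/z₁) = ln(28.7/16.5)/ln(34.1/3.0) = 0.55354/2.43069 = 0.2277
Extrapolate from 34.1 m to 134.0 m: V₃ = 28.7 × (134.0/34.1)^0.2277 = 28.7 × 1.3657 = 39.1952 m/s

39.20 m/s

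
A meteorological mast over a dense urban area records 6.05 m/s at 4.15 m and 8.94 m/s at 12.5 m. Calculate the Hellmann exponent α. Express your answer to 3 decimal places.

α ≈ 0.354

Power law: V₂/V₁ = (z₂/z₁)^α ⇒ α = ln(V₂/V₁) / ln(z₂/z₁)
α = ln(8.94/6.05) / ln(12.5/4.15) = ln(1.4777) / ln(3.0120)
  = 0.39048 / 1.10262 = 0.35414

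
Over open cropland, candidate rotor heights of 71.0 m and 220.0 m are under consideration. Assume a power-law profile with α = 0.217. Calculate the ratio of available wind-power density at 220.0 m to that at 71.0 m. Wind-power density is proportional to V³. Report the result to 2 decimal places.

Speed ratio: V_B/V_A = (z_B/z_A)^α = (220.0/71.0)^0.217 = (3.0986)^0.217 = 1.27815
Power-density ratio: P_B/P_A = (V_B/V_A)³ = (1.27815)³ = 2.08808

2.09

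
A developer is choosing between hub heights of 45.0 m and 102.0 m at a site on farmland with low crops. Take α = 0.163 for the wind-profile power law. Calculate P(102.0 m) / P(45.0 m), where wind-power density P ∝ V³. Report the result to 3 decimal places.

1.492

Speed ratio: V_B/V_A = (z_B/z_A)^α = (102.0/45.0)^0.163 = (2.2667)^0.163 = 1.14269
Power-density ratio: P_B/P_A = (V_B/V_A)³ = (1.14269)³ = 1.49205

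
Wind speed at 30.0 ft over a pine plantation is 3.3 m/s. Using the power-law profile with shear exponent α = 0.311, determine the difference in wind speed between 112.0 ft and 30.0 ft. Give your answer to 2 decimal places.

Power law: V₂ = V₁ · (z₂/z₁)^α = 3.3 × (3.7333)^0.311 = 4.9709 m/s
ΔV = 4.9709 − 3.3 = 1.6709 m/s

1.67 m/s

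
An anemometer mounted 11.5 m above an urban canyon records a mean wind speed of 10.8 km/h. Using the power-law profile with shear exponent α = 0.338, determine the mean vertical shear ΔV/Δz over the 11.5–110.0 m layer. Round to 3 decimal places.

0.126 km/h/m

Power law: V₂ = V₁ · (z₂/z₁)^α = 10.8 × (9.5652)^0.338 = 23.1685 km/h
ΔV/Δz = (23.1685 − 10.8)/(110.0 − 11.5) = 12.3685/98.5000 = 0.12557 km/h/m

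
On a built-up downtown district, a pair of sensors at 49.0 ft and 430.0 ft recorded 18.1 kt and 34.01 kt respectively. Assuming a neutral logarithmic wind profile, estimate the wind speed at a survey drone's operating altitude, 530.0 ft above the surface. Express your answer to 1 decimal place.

Log law: V ∝ ln(z/z₀). From the pair, with r = V₁/V₂ = 0.53220,
ln z₀ = (ln z₁ − r·ln z₂)/(1 − r) = (3.8918 − 0.53220×6.0638)/0.46780 = 1.4209 → z₀ = 4.141 ft
V₃ = V₁ · ln(z₃/z₀)/ln(z₁/z₀) = 18.1 × 4.8520/2.4709 = 35.5416 kt

35.5 kt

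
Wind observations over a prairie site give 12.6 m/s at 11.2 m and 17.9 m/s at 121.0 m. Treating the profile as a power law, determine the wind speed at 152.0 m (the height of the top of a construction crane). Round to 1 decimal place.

First find α: α = ln(V₂/V₁)/ln(z₂/z₁) = ln(17.9/12.6)/ln(121.0/11.2) = 0.35110/2.37988 = 0.1475
Extrapolate from 121.0 m to 152.0 m: V₃ = 17.9 × (152.0/121.0)^0.1475 = 17.9 × 1.0342 = 18.5126 m/s

18.5 m/s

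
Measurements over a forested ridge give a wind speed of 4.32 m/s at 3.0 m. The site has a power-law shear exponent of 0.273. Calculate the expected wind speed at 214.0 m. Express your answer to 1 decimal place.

13.8 m/s

Power-law profile: V₂ = V₁ · (z₂/z₁)^α
V₂ = 4.32 × (214.0/3.0)^0.273 = 4.32 × (71.3333)^0.273
    = 4.32 × 3.2059 = 13.8495 m/s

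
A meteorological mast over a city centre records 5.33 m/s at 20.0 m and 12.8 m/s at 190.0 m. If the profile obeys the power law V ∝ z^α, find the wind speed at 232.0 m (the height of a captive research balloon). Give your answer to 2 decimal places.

First find α: α = ln(V₂/V₁)/ln(z₂/z₁) = ln(12.8/5.33)/ln(190.0/20.0) = 0.87609/2.25129 = 0.3892
Extrapolate from 190.0 m to 232.0 m: V₃ = 12.8 × (232.0/190.0)^0.3892 = 12.8 × 1.0808 = 13.8345 m/s

13.83 m/s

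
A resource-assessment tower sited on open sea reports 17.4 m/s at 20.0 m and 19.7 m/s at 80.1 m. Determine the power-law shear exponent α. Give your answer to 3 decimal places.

Power law: V₂/V₁ = (z₂/z₁)^α ⇒ α = ln(V₂/V₁) / ln(z₂/z₁)
α = ln(19.7/17.4) / ln(80.1/20.0) = ln(1.1322) / ln(4.0050)
  = 0.12415 / 1.38754 = 0.08947

α ≈ 0.089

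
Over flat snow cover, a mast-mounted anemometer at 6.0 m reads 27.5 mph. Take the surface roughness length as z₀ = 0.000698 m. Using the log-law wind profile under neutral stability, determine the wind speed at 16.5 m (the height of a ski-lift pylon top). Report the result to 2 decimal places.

30.57 mph

Log law: V(z) ∝ ln(z/z₀), so V₂/V₁ = ln(z₂/z₀) / ln(z₁/z₀).
ln(16.5/0.000698) = 10.0707, ln(6.0/0.000698) = 9.0591
V₂ = 27.5 × 10.0707/9.0591 = 27.5 × 1.1117 = 30.5709 mph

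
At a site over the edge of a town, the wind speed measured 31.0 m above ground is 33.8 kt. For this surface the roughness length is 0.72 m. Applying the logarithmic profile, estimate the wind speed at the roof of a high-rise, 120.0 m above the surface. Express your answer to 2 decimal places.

45.96 kt

Log law: V(z) ∝ ln(z/z₀), so V₂/V₁ = ln(z₂/z₀) / ln(z₁/z₀).
ln(120.0/0.72) = 5.1160, ln(31.0/0.72) = 3.7625
V₂ = 33.8 × 5.1160/3.7625 = 33.8 × 1.3597 = 45.9591 kt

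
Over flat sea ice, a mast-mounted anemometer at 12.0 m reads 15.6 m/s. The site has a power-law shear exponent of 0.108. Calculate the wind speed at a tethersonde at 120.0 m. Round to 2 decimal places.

Power-law profile: V₂ = V₁ · (z₂/z₁)^α
V₂ = 15.6 × (120.0/12.0)^0.108 = 15.6 × (10.0000)^0.108
    = 15.6 × 1.2823 = 20.0044 m/s

20.00 m/s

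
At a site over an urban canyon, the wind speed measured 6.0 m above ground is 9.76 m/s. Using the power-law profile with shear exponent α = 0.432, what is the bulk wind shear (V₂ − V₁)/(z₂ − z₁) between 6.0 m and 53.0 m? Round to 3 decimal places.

0.325 m/s/m

Power law: V₂ = V₁ · (z₂/z₁)^α = 9.76 × (8.8333)^0.432 = 25.0136 m/s
ΔV/Δz = (25.0136 − 9.76)/(53.0 − 6.0) = 15.2536/47.0000 = 0.32454 m/s/m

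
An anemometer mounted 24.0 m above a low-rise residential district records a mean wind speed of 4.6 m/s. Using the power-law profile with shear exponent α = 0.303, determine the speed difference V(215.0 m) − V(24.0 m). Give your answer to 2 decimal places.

4.34 m/s

Power law: V₂ = V₁ · (z₂/z₁)^α = 4.6 × (8.9583)^0.303 = 8.9389 m/s
ΔV = 8.9389 − 4.6 = 4.3389 m/s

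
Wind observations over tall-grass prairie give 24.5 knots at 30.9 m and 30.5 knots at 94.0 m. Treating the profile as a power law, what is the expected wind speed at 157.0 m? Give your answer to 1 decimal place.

First find α: α = ln(V₂/V₁)/ln(z₂/z₁) = ln(30.5/24.5)/ln(94.0/30.9) = 0.21905/1.11254 = 0.1969
Extrapolate from 94.0 m to 157.0 m: V₃ = 30.5 × (157.0/94.0)^0.1969 = 30.5 × 1.1063 = 33.7414 knots

33.7 knots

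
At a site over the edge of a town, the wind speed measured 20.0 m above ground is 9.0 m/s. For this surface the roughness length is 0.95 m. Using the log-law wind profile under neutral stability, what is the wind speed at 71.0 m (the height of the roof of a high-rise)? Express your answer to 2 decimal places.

12.74 m/s

Log law: V(z) ∝ ln(z/z₀), so V₂/V₁ = ln(z₂/z₀) / ln(z₁/z₀).
ln(71.0/0.95) = 4.3140, ln(20.0/0.95) = 3.0470
V₂ = 9.0 × 4.3140/3.0470 = 9.0 × 1.4158 = 12.7422 m/s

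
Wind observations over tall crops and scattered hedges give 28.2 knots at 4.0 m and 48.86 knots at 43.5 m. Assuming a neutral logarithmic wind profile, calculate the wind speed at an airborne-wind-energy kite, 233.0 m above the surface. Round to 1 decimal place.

63.4 knots

Log law: V ∝ ln(z/z₀). From the pair, with r = V₁/V₂ = 0.57716,
ln z₀ = (ln z₁ − r·ln z₂)/(1 − r) = (1.3863 − 0.57716×3.7728)/0.42284 = -1.8711 → z₀ = 0.1539 m
V₃ = V₁ · ln(z₃/z₀)/ln(z₁/z₀) = 28.2 × 7.3222/3.2574 = 63.3891 knots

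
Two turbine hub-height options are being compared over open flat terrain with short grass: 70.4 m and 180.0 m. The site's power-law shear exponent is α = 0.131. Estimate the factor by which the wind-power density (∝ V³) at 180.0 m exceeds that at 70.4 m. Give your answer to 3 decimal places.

1.446

Speed ratio: V_B/V_A = (z_B/z_A)^α = (180.0/70.4)^0.131 = (2.5568)^0.131 = 1.13086
Power-density ratio: P_B/P_A = (V_B/V_A)³ = (1.13086)³ = 1.44619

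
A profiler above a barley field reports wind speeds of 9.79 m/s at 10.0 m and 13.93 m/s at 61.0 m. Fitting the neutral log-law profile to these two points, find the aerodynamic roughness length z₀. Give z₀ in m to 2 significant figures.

Log law: V(z) ∝ ln(z/z₀). With r = V₁/V₂ = 9.79/13.93 = 0.70280,
r · ln(z₂/z₀) = ln(z₁/z₀) ⇒ ln z₀ = (ln z₁ − r·ln z₂)/(1 − r)
ln z₀ = (2.30259 − 0.70280×4.11087) / 0.29720 = -1.9735
z₀ = exp(-1.9735) = 0.1390 m

z₀ ≈ 0.14 m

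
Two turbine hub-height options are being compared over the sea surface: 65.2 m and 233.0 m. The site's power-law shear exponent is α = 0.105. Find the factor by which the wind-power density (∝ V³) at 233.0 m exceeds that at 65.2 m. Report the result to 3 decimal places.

1.494

Speed ratio: V_B/V_A = (z_B/z_A)^α = (233.0/65.2)^0.105 = (3.5736)^0.105 = 1.14308
Power-density ratio: P_B/P_A = (V_B/V_A)³ = (1.14308)³ = 1.49358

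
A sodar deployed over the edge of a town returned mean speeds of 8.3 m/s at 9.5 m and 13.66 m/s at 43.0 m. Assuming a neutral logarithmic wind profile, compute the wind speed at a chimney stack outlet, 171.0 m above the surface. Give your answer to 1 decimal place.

Log law: V ∝ ln(z/z₀). From the pair, with r = V₁/V₂ = 0.60761,
ln z₀ = (ln z₁ − r·ln z₂)/(1 − r) = (2.2513 − 0.60761×3.7612)/0.39239 = -0.0868 → z₀ = 0.9168 m
V₃ = V₁ · ln(z₃/z₀)/ln(z₁/z₀) = 8.3 × 5.2285/2.3381 = 18.5605 m/s

18.6 m/s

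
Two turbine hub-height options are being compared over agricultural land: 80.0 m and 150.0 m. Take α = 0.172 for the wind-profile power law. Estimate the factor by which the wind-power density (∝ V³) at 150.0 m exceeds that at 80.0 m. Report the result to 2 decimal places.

Speed ratio: V_B/V_A = (z_B/z_A)^α = (150.0/80.0)^0.172 = (1.8750)^0.172 = 1.11418
Power-density ratio: P_B/P_A = (V_B/V_A)³ = (1.11418)³ = 1.38315

1.38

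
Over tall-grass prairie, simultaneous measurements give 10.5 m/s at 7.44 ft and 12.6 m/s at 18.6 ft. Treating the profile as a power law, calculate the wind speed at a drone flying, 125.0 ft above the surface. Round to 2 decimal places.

First find α: α = ln(V₂/V₁)/ln(z₂/z₁) = ln(12.6/10.5)/ln(18.6/7.44) = 0.18232/0.91629 = 0.1990
Extrapolate from 18.6 ft to 125.0 ft: V₃ = 12.6 × (125.0/18.6)^0.1990 = 12.6 × 1.4609 = 18.4079 m/s

18.41 m/s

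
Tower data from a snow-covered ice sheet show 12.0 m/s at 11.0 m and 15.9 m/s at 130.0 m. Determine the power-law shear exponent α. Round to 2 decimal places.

α ≈ 0.11

Power law: V₂/V₁ = (z₂/z₁)^α ⇒ α = ln(V₂/V₁) / ln(z₂/z₁)
α = ln(15.9/12.0) / ln(130.0/11.0) = ln(1.3250) / ln(11.8182)
  = 0.28141 / 2.46964 = 0.11395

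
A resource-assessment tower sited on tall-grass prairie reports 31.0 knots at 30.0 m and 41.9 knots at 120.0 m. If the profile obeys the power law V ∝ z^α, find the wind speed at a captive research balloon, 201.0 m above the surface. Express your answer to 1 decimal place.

First find α: α = ln(V₂/V₁)/ln(z₂/z₁) = ln(41.9/31.0)/ln(120.0/30.0) = 0.30130/1.38629 = 0.2173
Extrapolate from 120.0 m to 201.0 m: V₃ = 41.9 × (201.0/120.0)^0.2173 = 41.9 × 1.1186 = 46.8707 knots

46.9 knots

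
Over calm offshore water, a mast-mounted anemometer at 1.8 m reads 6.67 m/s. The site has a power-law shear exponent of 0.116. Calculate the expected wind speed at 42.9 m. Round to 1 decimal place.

9.6 m/s

Power-law profile: V₂ = V₁ · (z₂/z₁)^α
V₂ = 6.67 × (42.9/1.8)^0.116 = 6.67 × (23.8333)^0.116
    = 6.67 × 1.4446 = 9.6356 m/s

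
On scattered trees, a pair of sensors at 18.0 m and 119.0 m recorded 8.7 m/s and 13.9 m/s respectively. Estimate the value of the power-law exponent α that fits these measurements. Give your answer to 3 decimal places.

α ≈ 0.248

Power law: V₂/V₁ = (z₂/z₁)^α ⇒ α = ln(V₂/V₁) / ln(z₂/z₁)
α = ln(13.9/8.7) / ln(119.0/18.0) = ln(1.5977) / ln(6.6111)
  = 0.46857 / 1.88875 = 0.24808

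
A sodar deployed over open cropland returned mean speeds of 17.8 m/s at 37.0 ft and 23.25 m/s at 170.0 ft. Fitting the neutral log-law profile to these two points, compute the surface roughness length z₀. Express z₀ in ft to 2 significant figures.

Log law: V(z) ∝ ln(z/z₀). With r = V₁/V₂ = 17.8/23.25 = 0.76559,
r · ln(z₂/z₀) = ln(z₁/z₀) ⇒ ln z₀ = (ln z₁ − r·ln z₂)/(1 − r)
ln z₀ = (3.61092 − 0.76559×5.13580) / 0.23441 = -1.3694
z₀ = exp(-1.3694) = 0.2543 ft

z₀ ≈ 0.25 ft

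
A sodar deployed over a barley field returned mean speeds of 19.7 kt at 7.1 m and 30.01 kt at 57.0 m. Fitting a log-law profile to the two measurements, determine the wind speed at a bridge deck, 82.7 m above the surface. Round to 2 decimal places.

31.85 kt

Log law: V ∝ ln(z/z₀). From the pair, with r = V₁/V₂ = 0.65645,
ln z₀ = (ln z₁ − r·ln z₂)/(1 − r) = (1.9601 − 0.65645×4.0431)/0.34355 = -2.0199 → z₀ = 0.1327 m
V₃ = V₁ · ln(z₃/z₀)/ln(z₁/z₀) = 19.7 × 6.4352/3.9800 = 31.8521 kt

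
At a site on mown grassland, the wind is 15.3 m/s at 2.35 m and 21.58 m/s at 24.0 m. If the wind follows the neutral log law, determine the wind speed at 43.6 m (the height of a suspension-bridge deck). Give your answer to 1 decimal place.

23.2 m/s

Log law: V ∝ ln(z/z₀). From the pair, with r = V₁/V₂ = 0.70899,
ln z₀ = (ln z₁ − r·ln z₂)/(1 − r) = (0.8544 − 0.70899×3.1781)/0.29101 = -4.8067 → z₀ = 0.008175 m
V₃ = V₁ · ln(z₃/z₀)/ln(z₁/z₀) = 15.3 × 8.5817/5.6611 = 23.1935 m/s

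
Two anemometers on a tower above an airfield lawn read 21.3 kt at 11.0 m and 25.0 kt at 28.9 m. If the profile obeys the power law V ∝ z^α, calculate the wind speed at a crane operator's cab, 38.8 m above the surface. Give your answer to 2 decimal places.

First find α: α = ln(V₂/V₁)/ln(z₂/z₁) = ln(25.0/21.3)/ln(28.9/11.0) = 0.16017/0.96595 = 0.1658
Extrapolate from 28.9 m to 38.8 m: V₃ = 25.0 × (38.8/28.9)^0.1658 = 25.0 × 1.0501 = 26.2515 kt

26.25 kt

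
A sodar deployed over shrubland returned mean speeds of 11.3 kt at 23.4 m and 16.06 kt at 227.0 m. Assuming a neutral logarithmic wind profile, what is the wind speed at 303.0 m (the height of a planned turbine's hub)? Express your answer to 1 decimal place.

Log law: V ∝ ln(z/z₀). From the pair, with r = V₁/V₂ = 0.70361,
ln z₀ = (ln z₁ − r·ln z₂)/(1 − r) = (3.1527 − 0.70361×5.4250)/0.29639 = -2.2414 → z₀ = 0.1063 m
V₃ = V₁ · ln(z₃/z₀)/ln(z₁/z₀) = 11.3 × 7.9551/5.3941 = 16.6650 kt

16.7 kt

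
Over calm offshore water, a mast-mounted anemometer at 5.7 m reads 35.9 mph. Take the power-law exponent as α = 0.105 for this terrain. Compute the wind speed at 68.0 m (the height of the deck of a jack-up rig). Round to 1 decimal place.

46.6 mph

Power-law profile: V₂ = V₁ · (z₂/z₁)^α
V₂ = 35.9 × (68.0/5.7)^0.105 = 35.9 × (11.9298)^0.105
    = 35.9 × 1.2973 = 46.5737 mph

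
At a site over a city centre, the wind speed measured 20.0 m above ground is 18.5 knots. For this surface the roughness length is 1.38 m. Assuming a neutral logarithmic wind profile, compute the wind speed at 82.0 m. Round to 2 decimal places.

28.26 knots

Log law: V(z) ∝ ln(z/z₀), so V₂/V₁ = ln(z₂/z₀) / ln(z₁/z₀).
ln(82.0/1.38) = 4.0846, ln(20.0/1.38) = 2.6736
V₂ = 18.5 × 4.0846/2.6736 = 18.5 × 1.5277 = 28.2632 knots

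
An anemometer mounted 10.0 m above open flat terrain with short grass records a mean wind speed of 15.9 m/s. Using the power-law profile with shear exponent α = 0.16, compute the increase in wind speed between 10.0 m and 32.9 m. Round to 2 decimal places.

3.34 m/s

Power law: V₂ = V₁ · (z₂/z₁)^α = 15.9 × (3.2900)^0.16 = 19.2375 m/s
ΔV = 19.2375 − 15.9 = 3.3375 m/s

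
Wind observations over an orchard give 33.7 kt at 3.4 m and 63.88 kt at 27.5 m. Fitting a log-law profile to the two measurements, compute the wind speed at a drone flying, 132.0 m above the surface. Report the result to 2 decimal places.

Log law: V ∝ ln(z/z₀). From the pair, with r = V₁/V₂ = 0.52755,
ln z₀ = (ln z₁ − r·ln z₂)/(1 − r) = (1.2238 − 0.52755×3.3142)/0.47245 = -1.1104 → z₀ = 0.3294 m
V₃ = V₁ · ln(z₃/z₀)/ln(z₁/z₀) = 33.7 × 5.9932/2.3342 = 86.5267 kt

86.53 kt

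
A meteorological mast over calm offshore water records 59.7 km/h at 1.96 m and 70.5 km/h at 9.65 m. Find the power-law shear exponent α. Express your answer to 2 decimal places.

Power law: V₂/V₁ = (z₂/z₁)^α ⇒ α = ln(V₂/V₁) / ln(z₂/z₁)
α = ln(70.5/59.7) / ln(9.65/1.96) = ln(1.1809) / ln(4.9235)
  = 0.16628 / 1.59401 = 0.10432

α ≈ 0.10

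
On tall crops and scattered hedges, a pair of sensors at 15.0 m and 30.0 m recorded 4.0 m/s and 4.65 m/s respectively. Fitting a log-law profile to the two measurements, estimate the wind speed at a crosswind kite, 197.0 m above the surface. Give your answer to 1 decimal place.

6.4 m/s

Log law: V ∝ ln(z/z₀). From the pair, with r = V₁/V₂ = 0.86022,
ln z₀ = (ln z₁ − r·ln z₂)/(1 − r) = (2.7081 − 0.86022×3.4012)/0.13978 = -1.5575 → z₀ = 0.2107 m
V₃ = V₁ · ln(z₃/z₀)/ln(z₁/z₀) = 4.0 × 6.8407/4.2655 = 6.4149 m/s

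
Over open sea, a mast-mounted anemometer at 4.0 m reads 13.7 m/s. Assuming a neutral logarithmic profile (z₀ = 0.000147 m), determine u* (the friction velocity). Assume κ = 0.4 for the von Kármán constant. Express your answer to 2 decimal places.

u* ≈ 0.54 m/s

Log law: V(z) = (u*/κ) · ln(z/z₀) ⇒ u* = κ · V / ln(z/z₀)
u* = 0.4 × 13.7 / ln(4.0/0.000147) = 0.4 × 13.7 / 10.2114
   = 5.4800 / 10.2114 = 0.5367 m/s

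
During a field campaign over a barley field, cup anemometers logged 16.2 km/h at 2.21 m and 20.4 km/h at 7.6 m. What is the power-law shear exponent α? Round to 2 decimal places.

α ≈ 0.19

Power law: V₂/V₁ = (z₂/z₁)^α ⇒ α = ln(V₂/V₁) / ln(z₂/z₁)
α = ln(20.4/16.2) / ln(7.6/2.21) = ln(1.2593) / ln(3.4389)
  = 0.23052 / 1.23516 = 0.18664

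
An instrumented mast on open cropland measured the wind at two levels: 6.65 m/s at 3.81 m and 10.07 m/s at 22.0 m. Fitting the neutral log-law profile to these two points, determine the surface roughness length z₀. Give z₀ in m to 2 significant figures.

z₀ ≈ 0.13 m

Log law: V(z) ∝ ln(z/z₀). With r = V₁/V₂ = 6.65/10.07 = 0.66038,
r · ln(z₂/z₀) = ln(z₁/z₀) ⇒ ln z₀ = (ln z₁ − r·ln z₂)/(1 − r)
ln z₀ = (1.33763 − 0.66038×3.09104) / 0.33962 = -2.0718
z₀ = exp(-2.0718) = 0.1260 m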